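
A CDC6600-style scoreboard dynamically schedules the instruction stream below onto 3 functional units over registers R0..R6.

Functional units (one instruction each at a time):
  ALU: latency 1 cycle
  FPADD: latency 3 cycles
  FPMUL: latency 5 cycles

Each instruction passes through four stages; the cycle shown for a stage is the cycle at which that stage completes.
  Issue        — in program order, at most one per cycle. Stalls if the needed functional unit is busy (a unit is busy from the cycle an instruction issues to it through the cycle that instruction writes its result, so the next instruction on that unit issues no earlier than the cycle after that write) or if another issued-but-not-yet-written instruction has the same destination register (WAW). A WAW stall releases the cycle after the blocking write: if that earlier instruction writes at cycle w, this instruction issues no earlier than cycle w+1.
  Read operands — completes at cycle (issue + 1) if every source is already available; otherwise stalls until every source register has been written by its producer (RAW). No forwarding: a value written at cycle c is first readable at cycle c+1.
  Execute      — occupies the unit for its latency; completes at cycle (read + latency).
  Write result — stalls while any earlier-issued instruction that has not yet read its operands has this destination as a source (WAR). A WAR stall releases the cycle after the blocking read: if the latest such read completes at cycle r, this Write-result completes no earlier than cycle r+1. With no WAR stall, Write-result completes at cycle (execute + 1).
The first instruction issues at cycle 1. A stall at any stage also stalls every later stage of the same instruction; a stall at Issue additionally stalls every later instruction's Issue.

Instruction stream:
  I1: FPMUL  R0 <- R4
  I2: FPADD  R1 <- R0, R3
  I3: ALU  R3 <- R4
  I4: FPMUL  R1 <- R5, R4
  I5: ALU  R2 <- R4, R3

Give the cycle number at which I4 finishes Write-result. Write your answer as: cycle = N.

cycle = 21

  I1 | 1 | 2 | 7 | 8
  I2 | 2 | 9 | 12 | 13   RAW R0: wait I1 write@8
  I3 | 3 | 4 | 5 | 10   WAR R3: wait I2 read@9
  I4 | 14 | 15 | 20 | 21   WAW R1: wait I2 write@13
  I5 | 15 | 16 | 17 | 18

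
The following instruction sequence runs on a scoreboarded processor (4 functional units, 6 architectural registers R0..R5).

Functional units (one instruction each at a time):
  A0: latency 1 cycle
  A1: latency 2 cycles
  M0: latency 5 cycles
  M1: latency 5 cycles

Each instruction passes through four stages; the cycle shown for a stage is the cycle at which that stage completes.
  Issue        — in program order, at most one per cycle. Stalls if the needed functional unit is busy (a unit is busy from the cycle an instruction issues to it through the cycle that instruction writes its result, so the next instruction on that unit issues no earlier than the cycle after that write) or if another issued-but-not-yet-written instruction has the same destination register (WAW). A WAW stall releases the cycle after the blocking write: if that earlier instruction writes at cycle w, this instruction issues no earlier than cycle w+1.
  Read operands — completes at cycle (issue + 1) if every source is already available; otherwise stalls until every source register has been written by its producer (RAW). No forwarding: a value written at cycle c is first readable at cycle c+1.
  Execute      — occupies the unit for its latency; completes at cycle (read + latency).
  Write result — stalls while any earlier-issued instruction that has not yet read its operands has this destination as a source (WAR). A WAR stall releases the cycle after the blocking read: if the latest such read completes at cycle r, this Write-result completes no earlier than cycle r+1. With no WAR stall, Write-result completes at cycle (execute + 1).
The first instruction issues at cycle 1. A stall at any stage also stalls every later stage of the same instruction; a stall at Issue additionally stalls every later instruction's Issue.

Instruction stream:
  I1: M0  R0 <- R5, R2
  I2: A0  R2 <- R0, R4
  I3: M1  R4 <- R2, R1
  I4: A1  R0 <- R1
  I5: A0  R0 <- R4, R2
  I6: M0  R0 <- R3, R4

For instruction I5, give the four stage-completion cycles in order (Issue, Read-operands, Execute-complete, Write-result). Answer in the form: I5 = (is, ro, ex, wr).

cycle 1: I1 issues→M0
cycle 2: I1 reads, I2 issues→A0
cycle 3: I3 issues→M1
cycle 7: I1 exec-done
cycle 8: I1 writes R0
cycle 9: I2 reads, I4 issues→A1
cycle 10: I2 exec-done, I4 reads
cycle 11: I2 writes R2
cycle 12: I3 reads, I4 exec-done
cycle 13: I4 writes R0
cycle 14: I5 issues→A0
cycle 17: I3 exec-done
cycle 18: I3 writes R4
cycle 19: I5 reads
cycle 20: I5 exec-done
cycle 21: I5 writes R0
cycle 22: I6 issues→M0
cycle 23: I6 reads
cycle 28: I6 exec-done
cycle 29: I6 writes R0

I5 = (14, 19, 20, 21)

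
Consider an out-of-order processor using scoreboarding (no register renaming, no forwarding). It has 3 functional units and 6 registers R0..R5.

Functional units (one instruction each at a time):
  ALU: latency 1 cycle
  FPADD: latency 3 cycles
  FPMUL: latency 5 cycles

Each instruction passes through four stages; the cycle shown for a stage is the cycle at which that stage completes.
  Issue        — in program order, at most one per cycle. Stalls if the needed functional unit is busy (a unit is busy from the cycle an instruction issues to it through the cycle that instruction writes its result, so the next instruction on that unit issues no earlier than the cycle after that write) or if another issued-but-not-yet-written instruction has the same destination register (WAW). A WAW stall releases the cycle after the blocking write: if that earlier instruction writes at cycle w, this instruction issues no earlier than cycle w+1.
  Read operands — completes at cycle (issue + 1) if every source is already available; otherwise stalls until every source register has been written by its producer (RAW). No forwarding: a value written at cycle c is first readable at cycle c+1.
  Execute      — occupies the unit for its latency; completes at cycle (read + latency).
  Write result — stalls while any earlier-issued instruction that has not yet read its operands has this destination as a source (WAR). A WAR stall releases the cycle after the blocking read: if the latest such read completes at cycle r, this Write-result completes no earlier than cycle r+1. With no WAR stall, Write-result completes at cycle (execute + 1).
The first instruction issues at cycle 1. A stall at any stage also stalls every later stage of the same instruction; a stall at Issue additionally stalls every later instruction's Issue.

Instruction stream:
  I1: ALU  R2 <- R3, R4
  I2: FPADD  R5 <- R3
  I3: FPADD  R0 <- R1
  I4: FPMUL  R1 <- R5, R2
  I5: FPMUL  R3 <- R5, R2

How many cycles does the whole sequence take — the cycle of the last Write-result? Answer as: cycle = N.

  I1 | 1 | 2 | 3 | 4
  I2 | 2 | 3 | 6 | 7
  I3 | 8 | 9 | 12 | 13   struct: FPADD busy until I2 writes@7
  I4 | 9 | 10 | 15 | 16
  I5 | 17 | 18 | 23 | 24   struct: FPMUL busy until I4 writes@16

cycle = 24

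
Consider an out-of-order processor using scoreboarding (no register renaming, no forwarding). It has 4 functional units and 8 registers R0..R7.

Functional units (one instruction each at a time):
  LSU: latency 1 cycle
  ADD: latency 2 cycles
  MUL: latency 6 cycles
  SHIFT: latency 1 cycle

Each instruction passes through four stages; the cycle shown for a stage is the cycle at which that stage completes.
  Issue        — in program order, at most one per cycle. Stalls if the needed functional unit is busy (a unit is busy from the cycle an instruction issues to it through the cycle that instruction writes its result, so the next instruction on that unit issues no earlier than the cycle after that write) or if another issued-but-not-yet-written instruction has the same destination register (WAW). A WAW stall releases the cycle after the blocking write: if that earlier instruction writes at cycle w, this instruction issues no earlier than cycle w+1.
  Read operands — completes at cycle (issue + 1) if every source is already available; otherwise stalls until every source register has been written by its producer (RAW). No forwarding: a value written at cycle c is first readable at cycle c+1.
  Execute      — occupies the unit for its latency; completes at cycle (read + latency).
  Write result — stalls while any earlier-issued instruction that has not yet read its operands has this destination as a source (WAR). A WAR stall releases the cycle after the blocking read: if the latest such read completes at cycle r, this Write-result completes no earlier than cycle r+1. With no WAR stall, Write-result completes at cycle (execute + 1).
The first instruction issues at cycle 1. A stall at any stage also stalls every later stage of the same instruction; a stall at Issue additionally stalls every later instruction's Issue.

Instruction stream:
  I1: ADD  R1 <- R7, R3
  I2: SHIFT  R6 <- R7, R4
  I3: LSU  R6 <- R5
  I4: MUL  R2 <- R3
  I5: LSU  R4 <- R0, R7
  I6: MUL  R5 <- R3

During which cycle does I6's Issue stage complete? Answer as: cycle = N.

I1: IS=1 RO=2 EX=4 WR=5
I2: IS=2 RO=3 EX=4 WR=5
I3: IS=6 RO=7 EX=8 WR=9  [WAW R6: wait I2 write@5]
I4: IS=7 RO=8 EX=14 WR=15
I5: IS=10 RO=11 EX=12 WR=13  [struct: LSU busy until I3 writes@9]
I6: IS=16 RO=17 EX=23 WR=24  [struct: MUL busy until I4 writes@15]

cycle = 16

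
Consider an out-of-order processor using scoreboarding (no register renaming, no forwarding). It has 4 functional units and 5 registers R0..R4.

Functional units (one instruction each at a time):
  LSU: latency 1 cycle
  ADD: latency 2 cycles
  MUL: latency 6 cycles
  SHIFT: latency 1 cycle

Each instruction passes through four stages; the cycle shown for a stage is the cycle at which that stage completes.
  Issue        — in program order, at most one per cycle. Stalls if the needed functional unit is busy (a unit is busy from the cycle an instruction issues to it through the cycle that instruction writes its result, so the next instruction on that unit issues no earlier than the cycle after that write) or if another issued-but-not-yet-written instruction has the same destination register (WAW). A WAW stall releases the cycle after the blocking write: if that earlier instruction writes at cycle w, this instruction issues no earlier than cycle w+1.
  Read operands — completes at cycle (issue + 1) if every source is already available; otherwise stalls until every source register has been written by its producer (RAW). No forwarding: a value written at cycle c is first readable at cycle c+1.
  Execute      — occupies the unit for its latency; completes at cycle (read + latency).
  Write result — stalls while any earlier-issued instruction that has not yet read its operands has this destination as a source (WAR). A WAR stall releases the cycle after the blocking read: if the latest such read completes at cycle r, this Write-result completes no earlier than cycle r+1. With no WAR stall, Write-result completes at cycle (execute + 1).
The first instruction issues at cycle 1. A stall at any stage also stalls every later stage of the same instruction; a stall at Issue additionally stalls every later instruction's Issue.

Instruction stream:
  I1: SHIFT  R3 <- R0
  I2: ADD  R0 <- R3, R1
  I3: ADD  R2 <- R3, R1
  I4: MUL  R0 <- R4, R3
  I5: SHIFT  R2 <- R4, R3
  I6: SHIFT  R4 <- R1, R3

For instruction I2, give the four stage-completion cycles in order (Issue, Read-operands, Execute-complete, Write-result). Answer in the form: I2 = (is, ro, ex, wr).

I1 -> (1, 2, 3, 4)
I2 -> (2, 5, 7, 8)  // RAW R3: wait I1 write@4
I3 -> (9, 10, 12, 13)  // struct: ADD busy until I2 writes@8
I4 -> (10, 11, 17, 18)
I5 -> (14, 15, 16, 17)  // WAW R2: wait I3 write@13
I6 -> (18, 19, 20, 21)  // struct: SHIFT busy until I5 writes@17

I2 = (2, 5, 7, 8)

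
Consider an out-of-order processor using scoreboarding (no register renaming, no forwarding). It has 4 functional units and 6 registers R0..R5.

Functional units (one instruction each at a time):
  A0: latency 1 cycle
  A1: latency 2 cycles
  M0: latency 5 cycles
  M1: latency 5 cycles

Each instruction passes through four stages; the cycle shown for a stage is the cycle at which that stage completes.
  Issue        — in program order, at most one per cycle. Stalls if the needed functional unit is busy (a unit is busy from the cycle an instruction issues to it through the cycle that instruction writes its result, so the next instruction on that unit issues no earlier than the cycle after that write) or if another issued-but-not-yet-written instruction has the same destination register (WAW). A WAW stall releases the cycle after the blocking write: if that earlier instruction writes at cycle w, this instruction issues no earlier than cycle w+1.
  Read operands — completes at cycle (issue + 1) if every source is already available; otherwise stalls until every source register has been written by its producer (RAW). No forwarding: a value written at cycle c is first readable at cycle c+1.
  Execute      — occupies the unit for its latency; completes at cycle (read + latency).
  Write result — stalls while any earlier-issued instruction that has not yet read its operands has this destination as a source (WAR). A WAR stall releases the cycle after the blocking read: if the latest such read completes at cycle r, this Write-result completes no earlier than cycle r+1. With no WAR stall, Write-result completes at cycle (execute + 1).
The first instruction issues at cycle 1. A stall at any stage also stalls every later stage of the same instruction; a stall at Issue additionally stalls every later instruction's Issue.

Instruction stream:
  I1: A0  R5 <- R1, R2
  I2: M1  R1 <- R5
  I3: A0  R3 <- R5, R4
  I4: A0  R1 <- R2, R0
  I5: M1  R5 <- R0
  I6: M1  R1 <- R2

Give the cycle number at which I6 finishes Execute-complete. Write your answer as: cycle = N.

  I1 | 1 | 2 | 3 | 4
  I2 | 2 | 5 | 10 | 11   RAW R5: wait I1 write@4
  I3 | 5 | 6 | 7 | 8   struct: A0 busy until I1 writes@4
  I4 | 12 | 13 | 14 | 15   WAW R1: wait I2 write@11
  I5 | 13 | 14 | 19 | 20
  I6 | 21 | 22 | 27 | 28   struct: M1 busy until I5 writes@20

cycle = 27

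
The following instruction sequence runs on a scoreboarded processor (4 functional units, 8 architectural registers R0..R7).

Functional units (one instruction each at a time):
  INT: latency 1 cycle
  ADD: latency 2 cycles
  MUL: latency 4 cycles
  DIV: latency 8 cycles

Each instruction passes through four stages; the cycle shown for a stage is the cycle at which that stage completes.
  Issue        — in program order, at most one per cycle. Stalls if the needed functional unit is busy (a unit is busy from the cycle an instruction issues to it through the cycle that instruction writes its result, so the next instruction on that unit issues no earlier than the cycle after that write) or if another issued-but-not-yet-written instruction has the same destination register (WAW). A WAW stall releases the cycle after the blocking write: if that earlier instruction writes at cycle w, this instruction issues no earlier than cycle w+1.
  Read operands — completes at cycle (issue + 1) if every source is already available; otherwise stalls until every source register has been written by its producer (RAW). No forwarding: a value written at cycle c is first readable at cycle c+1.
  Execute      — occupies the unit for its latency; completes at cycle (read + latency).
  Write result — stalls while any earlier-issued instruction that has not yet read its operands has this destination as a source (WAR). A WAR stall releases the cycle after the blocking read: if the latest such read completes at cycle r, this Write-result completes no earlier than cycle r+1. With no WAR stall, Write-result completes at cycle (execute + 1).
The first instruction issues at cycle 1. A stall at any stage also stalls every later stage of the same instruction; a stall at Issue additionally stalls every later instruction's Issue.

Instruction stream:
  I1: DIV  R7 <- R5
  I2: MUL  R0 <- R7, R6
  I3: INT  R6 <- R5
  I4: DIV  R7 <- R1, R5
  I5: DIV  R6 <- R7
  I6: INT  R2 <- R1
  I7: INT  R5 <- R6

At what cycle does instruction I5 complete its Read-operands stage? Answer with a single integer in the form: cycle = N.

cycle = 24

c1: issue I1 (DIV)
c2: I1 read-ops; issue I2 (MUL)
c3: issue I3 (INT)
c4: I3 read-ops
c5: I3 finished on INT
c10: I1 finished on DIV
c11: I1→R7
c12: I2 read-ops; issue I4 (DIV)
c13: I3→R6; I4 read-ops
c16: I2 finished on MUL
c17: I2→R0
c21: I4 finished on DIV
c22: I4→R7
c23: issue I5 (DIV)
c24: I5 read-ops; issue I6 (INT)
c25: I6 read-ops
c26: I6 finished on INT
c27: I6→R2
c28: issue I7 (INT)
c32: I5 finished on DIV
c33: I5→R6
c34: I7 read-ops
c35: I7 finished on INT
c36: I7→R5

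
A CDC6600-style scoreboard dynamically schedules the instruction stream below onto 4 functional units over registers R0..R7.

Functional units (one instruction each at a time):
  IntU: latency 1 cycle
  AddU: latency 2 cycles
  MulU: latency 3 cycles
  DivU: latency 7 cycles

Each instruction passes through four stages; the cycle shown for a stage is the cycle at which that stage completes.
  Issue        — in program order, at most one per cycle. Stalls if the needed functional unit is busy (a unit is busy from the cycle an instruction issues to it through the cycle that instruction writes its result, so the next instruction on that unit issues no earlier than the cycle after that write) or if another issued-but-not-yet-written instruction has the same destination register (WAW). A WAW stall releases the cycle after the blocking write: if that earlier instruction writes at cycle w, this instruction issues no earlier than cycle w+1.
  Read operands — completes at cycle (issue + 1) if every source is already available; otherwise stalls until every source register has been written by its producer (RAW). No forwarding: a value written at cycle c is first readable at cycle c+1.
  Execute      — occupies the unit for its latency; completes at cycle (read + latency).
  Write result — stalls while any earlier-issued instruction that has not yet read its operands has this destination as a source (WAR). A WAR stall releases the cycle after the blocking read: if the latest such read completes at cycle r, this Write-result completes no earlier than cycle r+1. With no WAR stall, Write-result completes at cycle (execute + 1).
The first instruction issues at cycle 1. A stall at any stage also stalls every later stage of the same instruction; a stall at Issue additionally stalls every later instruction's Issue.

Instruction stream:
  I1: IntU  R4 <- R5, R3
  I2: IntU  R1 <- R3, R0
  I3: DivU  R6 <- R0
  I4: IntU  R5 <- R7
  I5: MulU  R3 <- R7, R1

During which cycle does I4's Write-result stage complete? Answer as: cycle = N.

cycle = 12

I1  is:1  ro:2  ex:3  wr:4
I2  is:5  ro:6  ex:7  wr:8  — struct: IntU busy until I1 writes@4
I3  is:6  ro:7  ex:14  wr:15
I4  is:9  ro:10  ex:11  wr:12  — struct: IntU busy until I2 writes@8
I5  is:10  ro:11  ex:14  wr:15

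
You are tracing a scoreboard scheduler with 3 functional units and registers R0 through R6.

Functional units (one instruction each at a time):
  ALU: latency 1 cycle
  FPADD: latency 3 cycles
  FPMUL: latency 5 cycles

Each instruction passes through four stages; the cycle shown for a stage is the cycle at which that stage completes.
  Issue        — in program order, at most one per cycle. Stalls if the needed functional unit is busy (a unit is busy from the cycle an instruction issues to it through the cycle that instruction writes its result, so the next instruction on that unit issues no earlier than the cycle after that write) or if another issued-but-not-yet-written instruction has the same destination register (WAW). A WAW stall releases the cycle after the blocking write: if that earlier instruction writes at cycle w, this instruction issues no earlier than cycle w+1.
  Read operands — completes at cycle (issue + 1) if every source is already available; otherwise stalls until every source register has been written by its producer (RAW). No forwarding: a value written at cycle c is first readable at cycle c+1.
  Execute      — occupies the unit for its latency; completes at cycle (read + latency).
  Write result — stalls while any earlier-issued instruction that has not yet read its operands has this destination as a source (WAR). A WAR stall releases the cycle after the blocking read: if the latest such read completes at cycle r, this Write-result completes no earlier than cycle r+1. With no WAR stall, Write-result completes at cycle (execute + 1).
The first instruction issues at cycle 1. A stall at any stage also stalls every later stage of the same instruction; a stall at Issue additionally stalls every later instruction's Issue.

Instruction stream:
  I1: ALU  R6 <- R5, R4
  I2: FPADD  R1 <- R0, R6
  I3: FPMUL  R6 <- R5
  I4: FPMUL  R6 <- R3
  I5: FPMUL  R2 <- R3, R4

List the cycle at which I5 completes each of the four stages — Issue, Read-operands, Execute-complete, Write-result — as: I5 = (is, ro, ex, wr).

I5 = (21, 22, 27, 28)

c1: I1→ALU
c2: I1 RO · I2→FPADD
c3: I1 EX
c4: I1 WR R6
c5: I2 RO · I3→FPMUL
c6: I3 RO
c8: I2 EX
c9: I2 WR R1
c11: I3 EX
c12: I3 WR R6
c13: I4→FPMUL
c14: I4 RO
c19: I4 EX
c20: I4 WR R6
c21: I5→FPMUL
c22: I5 RO
c27: I5 EX
c28: I5 WR R2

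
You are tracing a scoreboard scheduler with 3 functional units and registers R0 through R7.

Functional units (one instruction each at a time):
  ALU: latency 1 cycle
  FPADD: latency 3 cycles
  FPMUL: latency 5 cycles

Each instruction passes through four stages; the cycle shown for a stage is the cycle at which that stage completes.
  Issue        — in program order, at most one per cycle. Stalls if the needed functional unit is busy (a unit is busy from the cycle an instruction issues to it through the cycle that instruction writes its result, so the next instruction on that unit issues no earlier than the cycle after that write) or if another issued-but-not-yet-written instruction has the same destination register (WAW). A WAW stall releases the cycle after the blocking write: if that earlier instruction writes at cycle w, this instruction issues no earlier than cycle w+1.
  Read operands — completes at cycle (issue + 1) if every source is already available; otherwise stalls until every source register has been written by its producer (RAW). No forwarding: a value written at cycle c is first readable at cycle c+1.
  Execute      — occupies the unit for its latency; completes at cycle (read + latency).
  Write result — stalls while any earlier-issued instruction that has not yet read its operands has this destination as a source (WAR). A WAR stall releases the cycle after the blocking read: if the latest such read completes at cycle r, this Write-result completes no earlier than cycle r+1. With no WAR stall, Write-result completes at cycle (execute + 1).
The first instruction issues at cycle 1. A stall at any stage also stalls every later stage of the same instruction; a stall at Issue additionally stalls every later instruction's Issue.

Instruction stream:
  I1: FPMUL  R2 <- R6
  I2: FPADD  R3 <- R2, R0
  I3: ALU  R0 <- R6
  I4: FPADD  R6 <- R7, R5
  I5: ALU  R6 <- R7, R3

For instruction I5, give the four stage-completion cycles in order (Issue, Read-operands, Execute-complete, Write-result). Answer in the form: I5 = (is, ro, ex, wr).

I5 = (20, 21, 22, 23)

c1: I1 dispatched to FPMUL
c2: I1 operands ready · I2 dispatched to FPADD
c3: I3 dispatched to ALU
c4: I3 operands ready
c5: I3 complete
c7: I1 complete
c8: R2←I1
c9: I2 operands ready
c10: R0←I3
c12: I2 complete
c13: R3←I2
c14: I4 dispatched to FPADD
c15: I4 operands ready
c18: I4 complete
c19: R6←I4
c20: I5 dispatched to ALU
c21: I5 operands ready
c22: I5 complete
c23: R6←I5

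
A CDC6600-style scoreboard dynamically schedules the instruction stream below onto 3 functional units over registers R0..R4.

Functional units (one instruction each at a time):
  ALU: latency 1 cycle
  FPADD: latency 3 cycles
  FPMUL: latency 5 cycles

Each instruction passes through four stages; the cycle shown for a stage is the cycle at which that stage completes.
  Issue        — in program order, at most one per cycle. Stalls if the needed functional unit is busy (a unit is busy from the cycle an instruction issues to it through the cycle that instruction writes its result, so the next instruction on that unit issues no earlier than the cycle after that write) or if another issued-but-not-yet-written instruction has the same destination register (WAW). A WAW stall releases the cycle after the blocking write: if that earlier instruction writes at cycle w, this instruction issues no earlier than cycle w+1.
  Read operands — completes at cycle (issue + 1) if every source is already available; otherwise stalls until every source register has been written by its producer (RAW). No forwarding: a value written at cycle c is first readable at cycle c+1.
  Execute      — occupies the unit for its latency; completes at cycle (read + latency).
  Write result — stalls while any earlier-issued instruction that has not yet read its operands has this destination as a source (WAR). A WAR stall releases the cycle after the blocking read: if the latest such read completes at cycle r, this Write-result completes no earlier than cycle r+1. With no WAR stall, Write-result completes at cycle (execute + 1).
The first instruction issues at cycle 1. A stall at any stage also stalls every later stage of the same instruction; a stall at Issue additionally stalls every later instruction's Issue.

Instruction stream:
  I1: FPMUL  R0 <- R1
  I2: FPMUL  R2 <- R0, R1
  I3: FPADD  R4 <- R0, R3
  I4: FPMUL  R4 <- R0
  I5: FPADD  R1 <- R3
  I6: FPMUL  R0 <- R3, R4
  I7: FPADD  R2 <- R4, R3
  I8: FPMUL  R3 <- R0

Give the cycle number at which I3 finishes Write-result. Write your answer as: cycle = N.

cycle = 15

1) issue 1, read 2, done 7, write 8
2) issue 9, read 10, done 15, write 16  <struct: FPMUL busy until I1 writes@8>
3) issue 10, read 11, done 14, write 15
4) issue 17, read 18, done 23, write 24  <struct: FPMUL busy until I2 writes@16>
5) issue 18, read 19, done 22, write 23
6) issue 25, read 26, done 31, write 32  <struct: FPMUL busy until I4 writes@24>
7) issue 26, read 27, done 30, write 31
8) issue 33, read 34, done 39, write 40  <struct: FPMUL busy until I6 writes@32>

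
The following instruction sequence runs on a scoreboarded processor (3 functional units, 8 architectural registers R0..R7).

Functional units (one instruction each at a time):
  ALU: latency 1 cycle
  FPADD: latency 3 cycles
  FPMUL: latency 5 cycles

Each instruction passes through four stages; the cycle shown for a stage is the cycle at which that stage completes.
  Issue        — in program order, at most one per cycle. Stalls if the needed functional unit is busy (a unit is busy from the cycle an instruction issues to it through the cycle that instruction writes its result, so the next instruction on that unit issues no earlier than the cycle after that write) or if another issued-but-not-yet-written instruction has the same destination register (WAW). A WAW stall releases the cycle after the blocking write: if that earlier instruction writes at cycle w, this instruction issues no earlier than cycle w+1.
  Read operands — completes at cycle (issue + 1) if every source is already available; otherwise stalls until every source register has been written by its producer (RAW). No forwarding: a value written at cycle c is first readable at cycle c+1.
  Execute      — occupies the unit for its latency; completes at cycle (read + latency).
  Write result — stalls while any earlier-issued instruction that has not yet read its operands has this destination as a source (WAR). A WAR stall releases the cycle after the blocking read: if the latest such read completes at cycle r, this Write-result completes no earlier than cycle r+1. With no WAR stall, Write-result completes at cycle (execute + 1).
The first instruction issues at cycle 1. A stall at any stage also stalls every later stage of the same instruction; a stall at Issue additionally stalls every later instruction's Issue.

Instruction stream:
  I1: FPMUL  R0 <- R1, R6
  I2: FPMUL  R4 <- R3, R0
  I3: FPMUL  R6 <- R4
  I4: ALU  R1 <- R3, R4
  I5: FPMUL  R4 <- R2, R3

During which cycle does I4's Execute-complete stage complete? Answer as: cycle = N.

cycle = 20

[1] I1 issues→FPMUL
[2] I1 reads
[7] I1 exec-done
[8] I1 writes R0
[9] I2 issues→FPMUL
[10] I2 reads
[15] I2 exec-done
[16] I2 writes R4
[17] I3 issues→FPMUL
[18] I3 reads | I4 issues→ALU
[19] I4 reads
[20] I4 exec-done
[21] I4 writes R1
[23] I3 exec-done
[24] I3 writes R6
[25] I5 issues→FPMUL
[26] I5 reads
[31] I5 exec-done
[32] I5 writes R4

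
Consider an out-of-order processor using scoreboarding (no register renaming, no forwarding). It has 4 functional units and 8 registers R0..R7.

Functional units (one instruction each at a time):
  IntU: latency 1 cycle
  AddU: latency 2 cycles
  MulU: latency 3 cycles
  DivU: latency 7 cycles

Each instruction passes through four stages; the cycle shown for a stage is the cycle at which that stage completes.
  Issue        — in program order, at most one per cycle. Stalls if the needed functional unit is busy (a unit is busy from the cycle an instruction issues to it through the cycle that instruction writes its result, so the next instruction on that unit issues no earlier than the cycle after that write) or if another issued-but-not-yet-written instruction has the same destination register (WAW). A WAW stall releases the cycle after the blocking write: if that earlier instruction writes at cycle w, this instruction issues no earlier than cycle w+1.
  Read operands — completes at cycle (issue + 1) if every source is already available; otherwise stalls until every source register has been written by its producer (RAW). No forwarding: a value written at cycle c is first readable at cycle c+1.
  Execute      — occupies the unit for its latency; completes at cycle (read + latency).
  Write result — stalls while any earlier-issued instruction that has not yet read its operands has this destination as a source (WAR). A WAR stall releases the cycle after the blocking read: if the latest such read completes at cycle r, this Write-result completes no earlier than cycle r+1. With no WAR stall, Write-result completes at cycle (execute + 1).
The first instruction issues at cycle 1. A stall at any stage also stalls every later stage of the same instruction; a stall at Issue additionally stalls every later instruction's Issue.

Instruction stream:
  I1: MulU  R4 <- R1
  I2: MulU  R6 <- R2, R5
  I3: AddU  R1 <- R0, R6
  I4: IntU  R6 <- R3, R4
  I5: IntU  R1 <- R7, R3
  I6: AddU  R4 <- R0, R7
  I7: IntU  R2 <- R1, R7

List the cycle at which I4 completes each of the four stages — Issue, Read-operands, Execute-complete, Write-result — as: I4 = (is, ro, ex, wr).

I4 = (13, 14, 15, 16)

c1: I1 dispatched to MulU
c2: I1 operands ready
c5: I1 complete
c6: R4←I1
c7: I2 dispatched to MulU
c8: I2 operands ready | I3 dispatched to AddU
c11: I2 complete
c12: R6←I2
c13: I3 operands ready | I4 dispatched to IntU
c14: I4 operands ready
c15: I3 complete | I4 complete
c16: R1←I3 | R6←I4
c17: I5 dispatched to IntU
c18: I5 operands ready | I6 dispatched to AddU
c19: I5 complete | I6 operands ready
c20: R1←I5
c21: I6 complete | I7 dispatched to IntU
c22: R4←I6 | I7 operands ready
c23: I7 complete
c24: R2←I7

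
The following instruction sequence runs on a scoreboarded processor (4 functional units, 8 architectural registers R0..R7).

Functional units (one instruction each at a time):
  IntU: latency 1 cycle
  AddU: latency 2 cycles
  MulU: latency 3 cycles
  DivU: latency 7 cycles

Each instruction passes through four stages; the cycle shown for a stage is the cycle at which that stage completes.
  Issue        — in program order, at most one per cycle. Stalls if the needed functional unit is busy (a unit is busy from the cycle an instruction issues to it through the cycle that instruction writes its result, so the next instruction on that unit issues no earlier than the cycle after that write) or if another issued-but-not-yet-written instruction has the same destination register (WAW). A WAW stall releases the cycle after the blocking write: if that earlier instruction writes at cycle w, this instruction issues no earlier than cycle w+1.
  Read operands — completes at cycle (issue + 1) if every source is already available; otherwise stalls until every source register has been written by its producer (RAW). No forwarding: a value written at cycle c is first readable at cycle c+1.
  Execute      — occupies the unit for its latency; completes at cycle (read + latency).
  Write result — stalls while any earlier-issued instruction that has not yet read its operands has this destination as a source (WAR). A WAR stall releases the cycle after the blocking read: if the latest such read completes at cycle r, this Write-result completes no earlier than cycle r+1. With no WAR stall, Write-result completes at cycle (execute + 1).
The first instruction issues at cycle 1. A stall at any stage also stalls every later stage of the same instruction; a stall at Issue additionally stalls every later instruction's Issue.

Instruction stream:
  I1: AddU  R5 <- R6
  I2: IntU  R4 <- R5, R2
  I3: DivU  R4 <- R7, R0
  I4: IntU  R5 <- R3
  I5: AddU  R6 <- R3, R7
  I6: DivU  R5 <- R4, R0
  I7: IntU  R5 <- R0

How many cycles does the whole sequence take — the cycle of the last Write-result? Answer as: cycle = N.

cycle = 32

I1 -> (1, 2, 4, 5)
I2 -> (2, 6, 7, 8)  // RAW R5: wait I1 write@5
I3 -> (9, 10, 17, 18)  // WAW R4: wait I2 write@8
I4 -> (10, 11, 12, 13)
I5 -> (11, 12, 14, 15)
I6 -> (19, 20, 27, 28)  // struct: DivU busy until I3 writes@18
I7 -> (29, 30, 31, 32)  // WAW R5: wait I6 write@28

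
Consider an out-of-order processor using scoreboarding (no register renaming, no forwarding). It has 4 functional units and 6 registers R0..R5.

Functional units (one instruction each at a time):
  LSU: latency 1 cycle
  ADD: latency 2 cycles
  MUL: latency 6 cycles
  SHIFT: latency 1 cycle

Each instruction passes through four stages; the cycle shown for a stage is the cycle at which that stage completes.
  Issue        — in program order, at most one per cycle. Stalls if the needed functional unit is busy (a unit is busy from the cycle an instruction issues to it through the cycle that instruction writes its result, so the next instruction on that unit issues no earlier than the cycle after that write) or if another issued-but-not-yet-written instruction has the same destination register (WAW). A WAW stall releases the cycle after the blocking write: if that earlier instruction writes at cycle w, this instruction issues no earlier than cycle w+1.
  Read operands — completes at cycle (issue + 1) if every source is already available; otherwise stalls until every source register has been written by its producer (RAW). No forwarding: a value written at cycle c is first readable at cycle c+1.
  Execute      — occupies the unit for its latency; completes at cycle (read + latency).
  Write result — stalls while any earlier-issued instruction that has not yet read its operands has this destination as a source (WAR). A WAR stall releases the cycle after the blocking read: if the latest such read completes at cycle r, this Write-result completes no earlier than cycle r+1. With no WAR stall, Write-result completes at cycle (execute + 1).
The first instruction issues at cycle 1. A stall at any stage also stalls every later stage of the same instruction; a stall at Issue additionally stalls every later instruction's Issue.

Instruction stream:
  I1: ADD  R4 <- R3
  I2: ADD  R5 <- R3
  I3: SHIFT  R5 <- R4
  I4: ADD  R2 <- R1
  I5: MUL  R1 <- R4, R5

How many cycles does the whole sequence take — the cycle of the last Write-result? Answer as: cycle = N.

t=1  I1 dispatched to ADD
t=2  I1 operands ready
t=4  I1 complete
t=5  R4←I1
t=6  I2 dispatched to ADD
t=7  I2 operands ready
t=9  I2 complete
t=10  R5←I2
t=11  I3 dispatched to SHIFT
t=12  I3 operands ready; I4 dispatched to ADD
t=13  I3 complete; I4 operands ready; I5 dispatched to MUL
t=14  R5←I3
t=15  I4 complete; I5 operands ready
t=16  R2←I4
t=21  I5 complete
t=22  R1←I5

cycle = 22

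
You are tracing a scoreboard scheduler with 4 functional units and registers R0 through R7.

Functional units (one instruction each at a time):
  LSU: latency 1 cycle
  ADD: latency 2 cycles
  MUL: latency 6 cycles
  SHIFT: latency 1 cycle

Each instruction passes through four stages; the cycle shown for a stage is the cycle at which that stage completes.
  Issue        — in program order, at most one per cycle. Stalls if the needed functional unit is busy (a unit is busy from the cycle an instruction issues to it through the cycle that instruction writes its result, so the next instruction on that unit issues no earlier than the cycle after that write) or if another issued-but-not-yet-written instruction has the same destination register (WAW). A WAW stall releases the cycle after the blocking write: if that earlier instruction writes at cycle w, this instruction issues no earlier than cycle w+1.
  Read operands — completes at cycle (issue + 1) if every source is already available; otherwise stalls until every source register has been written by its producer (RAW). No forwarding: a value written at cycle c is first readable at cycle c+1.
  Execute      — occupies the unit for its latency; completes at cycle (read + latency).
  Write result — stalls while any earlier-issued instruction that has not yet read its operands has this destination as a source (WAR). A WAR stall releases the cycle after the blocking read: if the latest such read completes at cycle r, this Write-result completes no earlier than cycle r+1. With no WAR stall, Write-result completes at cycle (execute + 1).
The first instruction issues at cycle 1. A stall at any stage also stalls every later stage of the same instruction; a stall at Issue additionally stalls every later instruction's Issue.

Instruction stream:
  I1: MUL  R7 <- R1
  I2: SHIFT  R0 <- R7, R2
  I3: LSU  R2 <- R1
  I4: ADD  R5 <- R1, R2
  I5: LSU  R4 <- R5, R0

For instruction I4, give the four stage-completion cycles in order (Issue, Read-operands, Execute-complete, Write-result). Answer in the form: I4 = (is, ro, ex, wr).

c1: I1→MUL
c2: I1 RO | I2→SHIFT
c3: I3→LSU
c4: I3 RO | I4→ADD
c5: I3 EX
c8: I1 EX
c9: I1 WR R7
c10: I2 RO
c11: I2 EX | I3 WR R2
c12: I2 WR R0 | I4 RO | I5→LSU
c14: I4 EX
c15: I4 WR R5
c16: I5 RO
c17: I5 EX
c18: I5 WR R4

I4 = (4, 12, 14, 15)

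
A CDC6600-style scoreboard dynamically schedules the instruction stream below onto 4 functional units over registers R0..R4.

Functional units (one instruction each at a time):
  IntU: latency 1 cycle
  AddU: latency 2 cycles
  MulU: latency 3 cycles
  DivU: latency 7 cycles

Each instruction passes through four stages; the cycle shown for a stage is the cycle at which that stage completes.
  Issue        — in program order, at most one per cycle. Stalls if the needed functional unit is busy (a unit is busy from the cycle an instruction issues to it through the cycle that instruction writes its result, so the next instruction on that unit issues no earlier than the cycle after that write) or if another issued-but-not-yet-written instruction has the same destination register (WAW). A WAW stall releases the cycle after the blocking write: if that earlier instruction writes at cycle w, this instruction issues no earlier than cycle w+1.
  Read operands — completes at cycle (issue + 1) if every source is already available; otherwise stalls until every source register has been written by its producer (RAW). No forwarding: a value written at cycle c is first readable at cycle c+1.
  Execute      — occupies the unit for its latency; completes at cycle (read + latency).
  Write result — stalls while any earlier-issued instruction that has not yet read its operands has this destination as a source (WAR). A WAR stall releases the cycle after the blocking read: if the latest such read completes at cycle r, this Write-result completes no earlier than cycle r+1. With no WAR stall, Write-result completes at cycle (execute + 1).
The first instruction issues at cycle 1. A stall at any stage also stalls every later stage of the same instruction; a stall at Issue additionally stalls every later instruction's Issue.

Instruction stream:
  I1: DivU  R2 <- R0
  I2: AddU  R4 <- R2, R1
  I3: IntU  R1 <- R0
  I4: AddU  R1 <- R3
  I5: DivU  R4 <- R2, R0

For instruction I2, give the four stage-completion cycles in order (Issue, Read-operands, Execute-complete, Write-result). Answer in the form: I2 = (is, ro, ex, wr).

I2 = (2, 11, 13, 14)

  I1 | 1 | 2 | 9 | 10
  I2 | 2 | 11 | 13 | 14   RAW R2: wait I1 write@10
  I3 | 3 | 4 | 5 | 12   WAR R1: wait I2 read@11
  I4 | 15 | 16 | 18 | 19   struct: AddU busy until I2 writes@14
  I5 | 16 | 17 | 24 | 25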